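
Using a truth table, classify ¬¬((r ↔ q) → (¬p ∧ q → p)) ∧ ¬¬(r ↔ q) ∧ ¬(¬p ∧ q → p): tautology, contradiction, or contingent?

contradiction

p | q | r || (r ↔ q) | ¬p | (¬p ∧ q) | ((¬p ∧ q) → p) | ((r ↔ q) → ((¬p ∧ q) → p)) | ¬((r ↔ q) → ((¬p ∧ q) → p)) | ¬¬((r ↔ q) → ((¬p ∧ q) → p)) | ¬(r ↔ q) | ¬¬(r ↔ q) | ¬((¬p ∧ q) → p) | φ
F | F | F ||    T    | T  |    F     |       T        |             T              |              F              |              T               |    F     |     T     |        F        | F
F | F | T ||    F    | T  |    F     |       T        |             T              |              F              |              T               |    T     |     F     |        F        | F
F | T | F ||    F    | T  |    T     |       F        |             T              |              F              |              T               |    T     |     F     |        T        | F
F | T | T ||    T    | T  |    T     |       F        |             F              |              T              |              F               |    F     |     T     |        T        | F
T | F | F ||    T    | F  |    F     |       T        |             T              |              F              |              T               |    F     |     T     |        F        | F
T | F | T ||    F    | F  |    F     |       T        |             T              |              F              |              T               |    T     |     F     |        F        | F
T | T | F ||    F    | F  |    F     |       T        |             T              |              F              |              T               |    T     |     F     |        F        | F
T | T | T ||    T    | F  |    F     |       T        |             T              |              F              |              T               |    F     |     T     |        F        | F
Every row is F, so the formula is a contradiction.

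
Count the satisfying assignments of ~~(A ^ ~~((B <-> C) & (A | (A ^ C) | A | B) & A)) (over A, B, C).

2

A | B | C || φ
1 | 1 | 1 || 0
1 | 1 | 0 || 1
1 | 0 | 1 || 1
1 | 0 | 0 || 0
0 | 1 | 1 || 0
0 | 1 | 0 || 0
0 | 0 | 1 || 0
0 | 0 | 0 || 0
The formula is true on 2 of the 8 rows.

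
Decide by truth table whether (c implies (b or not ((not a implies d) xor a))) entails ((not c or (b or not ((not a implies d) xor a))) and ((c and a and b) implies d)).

no

  a   |   b   |   c   |   d   |   φ   |   ψ  
----- | ----- | ----- | ----- | ----- | -----
 True |  True |  True |  True |  True |  True
 True |  True |  True | False |  True | False
 True |  True | False |  True |  True |  True
 True |  True | False | False |  True |  True
 True | False |  True |  True |  True |  True
 True | False |  True | False |  True |  True
 True | False | False |  True |  True |  True
 True | False | False | False |  True |  True
False |  True |  True |  True |  True |  True
False |  True |  True | False |  True |  True
False |  True | False |  True |  True |  True
False |  True | False | False |  True |  True
False | False |  True |  True | False | False
False | False |  True | False |  True |  True
False | False | False |  True |  True |  True
False | False | False | False |  True |  True
At a=True, b=True, c=True, d=False we have φ true but ψ false, so φ does not entail ψ.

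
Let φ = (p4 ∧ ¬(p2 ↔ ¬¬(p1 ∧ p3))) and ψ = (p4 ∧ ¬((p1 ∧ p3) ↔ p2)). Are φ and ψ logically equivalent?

p1 | p2 | p3 | p4 | φ | ψ
-- | -- | -- | -- | - | -
T  | T  | T  | T  | F | F
T  | T  | T  | F  | F | F
T  | T  | F  | T  | T | T
T  | T  | F  | F  | F | F
T  | F  | T  | T  | T | T
T  | F  | T  | F  | F | F
T  | F  | F  | T  | F | F
T  | F  | F  | F  | F | F
F  | T  | T  | T  | T | T
F  | T  | T  | F  | F | F
F  | T  | F  | T  | T | T
F  | T  | F  | F  | F | F
F  | F  | T  | T  | F | F
F  | F  | T  | F  | F | F
F  | F  | F  | T  | F | F
F  | F  | F  | F  | F | F
The columns for φ and ψ agree on every row, so they are logically equivalent.

equivalent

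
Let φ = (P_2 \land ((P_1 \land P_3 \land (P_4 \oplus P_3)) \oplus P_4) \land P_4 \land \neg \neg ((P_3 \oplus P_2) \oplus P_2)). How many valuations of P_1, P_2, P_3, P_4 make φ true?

2

P_1 | P_2 | P_3 | P_4 || (P_4 \oplus P_3) | (P_3 \oplus P_2) | φ
 T  |  T  |  T  |  T  ||        F         |        F         | T
 T  |  T  |  T  |  F  ||        T         |        F         | F
 T  |  T  |  F  |  T  ||        T         |        T         | F
 T  |  T  |  F  |  F  ||        F         |        T         | F
 T  |  F  |  T  |  T  ||        F         |        T         | F
 T  |  F  |  T  |  F  ||        T         |        T         | F
 T  |  F  |  F  |  T  ||        T         |        F         | F
 T  |  F  |  F  |  F  ||        F         |        F         | F
 F  |  T  |  T  |  T  ||        F         |        F         | T
 F  |  T  |  T  |  F  ||        T         |        F         | F
 F  |  T  |  F  |  T  ||        T         |        T         | F
 F  |  T  |  F  |  F  ||        F         |        T         | F
 F  |  F  |  T  |  T  ||        F         |        T         | F
 F  |  F  |  T  |  F  ||        T         |        T         | F
 F  |  F  |  F  |  T  ||        T         |        F         | F
 F  |  F  |  F  |  F  ||        F         |        F         | F
The formula is true on 2 of the 16 rows.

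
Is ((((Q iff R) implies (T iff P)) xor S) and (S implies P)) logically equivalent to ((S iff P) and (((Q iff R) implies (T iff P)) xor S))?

not equivalent

P  Q  R  S  T  |  φ  ψ
1  1  1  1  1  |  0  0
1  1  1  1  0  |  1  1
1  1  1  0  1  |  1  0
1  1  1  0  0  |  0  0
1  1  0  1  1  |  0  0
1  1  0  1  0  |  0  0
1  1  0  0  1  |  1  0
1  1  0  0  0  |  1  0
1  0  1  1  1  |  0  0
1  0  1  1  0  |  0  0
1  0  1  0  1  |  1  0
1  0  1  0  0  |  1  0
1  0  0  1  1  |  0  0
1  0  0  1  0  |  1  1
1  0  0  0  1  |  1  0
1  0  0  0  0  |  0  0
0  1  1  1  1  |  0  0
0  1  1  1  0  |  0  0
0  1  1  0  1  |  0  0
0  1  1  0  0  |  1  1
0  1  0  1  1  |  0  0
0  1  0  1  0  |  0  0
0  1  0  0  1  |  1  1
0  1  0  0  0  |  1  1
0  0  1  1  1  |  0  0
0  0  1  1  0  |  0  0
0  0  1  0  1  |  1  1
0  0  1  0  0  |  1  1
0  0  0  1  1  |  0  0
0  0  0  1  0  |  0  0
0  0  0  0  1  |  0  0
0  0  0  0  0  |  1  1
The columns differ at P=1, Q=1, R=1, S=0, T=1 (φ=1, ψ=0), so they are not equivalent.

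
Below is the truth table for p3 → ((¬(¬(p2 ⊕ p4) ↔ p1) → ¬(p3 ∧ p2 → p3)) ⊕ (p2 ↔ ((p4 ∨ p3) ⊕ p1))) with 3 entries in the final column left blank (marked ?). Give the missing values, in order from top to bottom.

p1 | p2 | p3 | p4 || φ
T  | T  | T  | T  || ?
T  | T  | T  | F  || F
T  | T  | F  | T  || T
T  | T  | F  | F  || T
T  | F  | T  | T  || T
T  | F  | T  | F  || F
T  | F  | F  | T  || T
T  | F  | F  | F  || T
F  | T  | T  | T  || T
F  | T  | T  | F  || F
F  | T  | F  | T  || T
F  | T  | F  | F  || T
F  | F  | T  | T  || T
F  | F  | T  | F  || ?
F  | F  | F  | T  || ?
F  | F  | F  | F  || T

T, F, T

Row p1=T, p2=T, p3=T, p4=T: ((¬(¬(p2 ⊕ p4) ↔ p1) → ¬(p3 ∧ p2 → p3)) ⊕ (p2 ↔ ((p4 ∨ p3) ⊕ p1))) = T, so the formula = T.
Row p1=F, p2=F, p3=T, p4=F: ((¬(¬(p2 ⊕ p4) ↔ p1) → ¬(p3 ∧ p2 → p3)) ⊕ (p2 ↔ ((p4 ∨ p3) ⊕ p1))) = F, so the formula = F.
Row p1=F, p2=F, p3=F, p4=T: ((¬(¬(p2 ⊕ p4) ↔ p1) → ¬(p3 ∧ p2 → p3)) ⊕ (p2 ↔ ((p4 ∨ p3) ⊕ p1))) = T, so the formula = T.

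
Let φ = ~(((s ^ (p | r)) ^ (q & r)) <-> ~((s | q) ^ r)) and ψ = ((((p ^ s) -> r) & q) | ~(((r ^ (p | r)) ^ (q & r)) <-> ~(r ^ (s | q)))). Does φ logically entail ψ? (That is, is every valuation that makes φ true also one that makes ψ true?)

no

p | q | r | s | φ | ψ
- | - | - | - | - | -
0 | 0 | 0 | 0 | 1 | 1
0 | 0 | 0 | 1 | 1 | 0
0 | 0 | 1 | 0 | 1 | 0
0 | 0 | 1 | 1 | 1 | 1
0 | 1 | 0 | 0 | 0 | 1
0 | 1 | 0 | 1 | 1 | 0
0 | 1 | 1 | 0 | 1 | 1
0 | 1 | 1 | 1 | 0 | 1
1 | 0 | 0 | 0 | 0 | 0
1 | 0 | 0 | 1 | 0 | 1
1 | 0 | 1 | 0 | 1 | 0
1 | 0 | 1 | 1 | 1 | 1
1 | 1 | 0 | 0 | 1 | 1
1 | 1 | 0 | 1 | 0 | 1
1 | 1 | 1 | 0 | 1 | 1
1 | 1 | 1 | 1 | 0 | 1
At p=0, q=0, r=0, s=1 we have φ true but ψ false, so φ does not entail ψ.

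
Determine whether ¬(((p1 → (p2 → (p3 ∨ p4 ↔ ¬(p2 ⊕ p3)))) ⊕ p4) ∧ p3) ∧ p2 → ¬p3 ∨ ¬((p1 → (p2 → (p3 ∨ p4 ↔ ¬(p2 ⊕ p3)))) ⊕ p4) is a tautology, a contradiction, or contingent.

tautology

p1 | p2 | p3 | p4 | (p3 ∨ p4) | (p2 ⊕ p3) | ¬(p2 ⊕ p3) | ((p3 ∨ p4) ↔ ¬(p2 ⊕ p3)) | ¬p3 | φ
-- | -- | -- | -- | --------- | --------- | ---------- | ------------------------ | --- | -
0  | 0  | 0  | 0  |     0     |     0     |     1      |            0             |  1  | 1
0  | 0  | 0  | 1  |     1     |     0     |     1      |            1             |  1  | 1
0  | 0  | 1  | 0  |     1     |     1     |     0      |            0             |  0  | 1
0  | 0  | 1  | 1  |     1     |     1     |     0      |            0             |  0  | 1
0  | 1  | 0  | 0  |     0     |     1     |     0      |            1             |  1  | 1
0  | 1  | 0  | 1  |     1     |     1     |     0      |            0             |  1  | 1
0  | 1  | 1  | 0  |     1     |     0     |     1      |            1             |  0  | 1
0  | 1  | 1  | 1  |     1     |     0     |     1      |            1             |  0  | 1
1  | 0  | 0  | 0  |     0     |     0     |     1      |            0             |  1  | 1
1  | 0  | 0  | 1  |     1     |     0     |     1      |            1             |  1  | 1
1  | 0  | 1  | 0  |     1     |     1     |     0      |            0             |  0  | 1
1  | 0  | 1  | 1  |     1     |     1     |     0      |            0             |  0  | 1
1  | 1  | 0  | 0  |     0     |     1     |     0      |            1             |  1  | 1
1  | 1  | 0  | 1  |     1     |     1     |     0      |            0             |  1  | 1
1  | 1  | 1  | 0  |     1     |     0     |     1      |            1             |  0  | 1
1  | 1  | 1  | 1  |     1     |     0     |     1      |            1             |  0  | 1
Every row is 1, so the formula is a tautology.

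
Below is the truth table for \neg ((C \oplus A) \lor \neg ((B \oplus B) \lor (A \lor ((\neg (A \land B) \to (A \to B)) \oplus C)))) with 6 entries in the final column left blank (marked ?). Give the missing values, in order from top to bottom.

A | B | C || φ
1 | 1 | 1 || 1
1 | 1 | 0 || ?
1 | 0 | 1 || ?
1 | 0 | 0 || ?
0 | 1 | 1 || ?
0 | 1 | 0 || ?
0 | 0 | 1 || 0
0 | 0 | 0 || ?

Row 2: (C \oplus A) = 1, \neg ((B \oplus B) \lor (A \lor ((\neg (A \land B) \to (A \to B)) \oplus C))) = 0, ((C \oplus A) \lor \neg ((B \oplus B) \lor (A \lor ((\neg (A \land B) \to (A \to B)) \oplus C)))) = 1, so the formula = 0.
Row 3: (C \oplus A) = 0, \neg ((B \oplus B) \lor (A \lor ((\neg (A \land B) \to (A \to B)) \oplus C))) = 0, ((C \oplus A) \lor \neg ((B \oplus B) \lor (A \lor ((\neg (A \land B) \to (A \to B)) \oplus C)))) = 0, so the formula = 1.
Row 4: (C \oplus A) = 1, \neg ((B \oplus B) \lor (A \lor ((\neg (A \land B) \to (A \to B)) \oplus C))) = 0, ((C \oplus A) \lor \neg ((B \oplus B) \lor (A \lor ((\neg (A \land B) \to (A \to B)) \oplus C)))) = 1, so the formula = 0.
Row 5: (C \oplus A) = 1, \neg ((B \oplus B) \lor (A \lor ((\neg (A \land B) \to (A \to B)) \oplus C))) = 1, ((C \oplus A) \lor \neg ((B \oplus B) \lor (A \lor ((\neg (A \land B) \to (A \to B)) \oplus C)))) = 1, so the formula = 0.
Row 6: (C \oplus A) = 0, \neg ((B \oplus B) \lor (A \lor ((\neg (A \land B) \to (A \to B)) \oplus C))) = 0, ((C \oplus A) \lor \neg ((B \oplus B) \lor (A \lor ((\neg (A \land B) \to (A \to B)) \oplus C)))) = 0, so the formula = 1.
Row 8: (C \oplus A) = 0, \neg ((B \oplus B) \lor (A \lor ((\neg (A \land B) \to (A \to B)) \oplus C))) = 0, ((C \oplus A) \lor \neg ((B \oplus B) \lor (A \lor ((\neg (A \land B) \to (A \to B)) \oplus C)))) = 0, so the formula = 1.

0, 1, 0, 0, 1, 1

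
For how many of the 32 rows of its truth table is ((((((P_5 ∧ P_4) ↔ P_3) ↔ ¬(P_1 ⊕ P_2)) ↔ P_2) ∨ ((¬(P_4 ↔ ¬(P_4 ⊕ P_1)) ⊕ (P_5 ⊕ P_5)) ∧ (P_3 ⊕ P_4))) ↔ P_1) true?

P_1 | P_2 | P_3 | P_4 | P_5 | φ
--- | --- | --- | --- | --- | -
 T  |  T  |  T  |  T  |  T  | T
 T  |  T  |  T  |  T  |  F  | F
 T  |  T  |  T  |  F  |  T  | F
 T  |  T  |  T  |  F  |  F  | F
 T  |  T  |  F  |  T  |  T  | F
 T  |  T  |  F  |  T  |  F  | T
 T  |  T  |  F  |  F  |  T  | T
 T  |  T  |  F  |  F  |  F  | T
 T  |  F  |  T  |  T  |  T  | T
 T  |  F  |  T  |  T  |  F  | F
 T  |  F  |  T  |  F  |  T  | F
 T  |  F  |  T  |  F  |  F  | F
 T  |  F  |  F  |  T  |  T  | F
 T  |  F  |  F  |  T  |  F  | T
 T  |  F  |  F  |  F  |  T  | T
 T  |  F  |  F  |  F  |  F  | T
 F  |  T  |  T  |  T  |  T  | T
 F  |  T  |  T  |  T  |  F  | F
 F  |  T  |  T  |  F  |  T  | F
 F  |  T  |  T  |  F  |  F  | F
 F  |  T  |  F  |  T  |  T  | F
 F  |  T  |  F  |  T  |  F  | F
 F  |  T  |  F  |  F  |  T  | T
 F  |  T  |  F  |  F  |  F  | T
 F  |  F  |  T  |  T  |  T  | T
 F  |  F  |  T  |  T  |  F  | F
 F  |  F  |  T  |  F  |  T  | F
 F  |  F  |  T  |  F  |  F  | F
 F  |  F  |  F  |  T  |  T  | F
 F  |  F  |  F  |  T  |  F  | F
 F  |  F  |  F  |  F  |  T  | T
 F  |  F  |  F  |  F  |  F  | T
The formula is true on 14 of the 32 rows.

14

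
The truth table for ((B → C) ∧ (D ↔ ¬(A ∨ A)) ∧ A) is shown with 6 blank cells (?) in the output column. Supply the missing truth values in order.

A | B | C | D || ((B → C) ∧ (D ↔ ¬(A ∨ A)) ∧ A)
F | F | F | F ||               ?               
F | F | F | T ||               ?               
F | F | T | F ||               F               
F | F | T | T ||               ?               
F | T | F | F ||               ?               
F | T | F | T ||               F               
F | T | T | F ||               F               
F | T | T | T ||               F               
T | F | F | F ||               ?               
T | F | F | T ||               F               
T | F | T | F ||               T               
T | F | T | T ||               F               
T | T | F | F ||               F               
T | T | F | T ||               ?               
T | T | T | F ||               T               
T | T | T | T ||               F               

F, F, F, F, T, F

Row A=F, B=F, C=F, D=F: (B → C) = T, (D ↔ ¬(A ∨ A)) = F, so ((B → C) ∧ (D ↔ ¬(A ∨ A)) ∧ A) = F.
Row A=F, B=F, C=F, D=T: (B → C) = T, (D ↔ ¬(A ∨ A)) = T, so ((B → C) ∧ (D ↔ ¬(A ∨ A)) ∧ A) = F.
Row A=F, B=F, C=T, D=T: (B → C) = T, (D ↔ ¬(A ∨ A)) = T, so ((B → C) ∧ (D ↔ ¬(A ∨ A)) ∧ A) = F.
Row A=F, B=T, C=F, D=F: (B → C) = F, (D ↔ ¬(A ∨ A)) = F, so ((B → C) ∧ (D ↔ ¬(A ∨ A)) ∧ A) = F.
Row A=T, B=F, C=F, D=F: (B → C) = T, (D ↔ ¬(A ∨ A)) = T, so ((B → C) ∧ (D ↔ ¬(A ∨ A)) ∧ A) = T.
Row A=T, B=T, C=F, D=T: (B → C) = F, (D ↔ ¬(A ∨ A)) = F, so ((B → C) ∧ (D ↔ ¬(A ∨ A)) ∧ A) = F.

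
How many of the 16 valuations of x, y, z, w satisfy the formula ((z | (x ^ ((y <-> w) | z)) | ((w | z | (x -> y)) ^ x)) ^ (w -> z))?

x | y | z | w | φ
- | - | - | - | -
T | T | T | T | F
T | T | T | F | F
T | T | F | T | F
T | T | F | F | F
T | F | T | T | F
T | F | T | F | F
T | F | F | T | T
T | F | F | F | F
F | T | T | T | F
F | T | T | F | F
F | T | F | T | T
F | T | F | F | F
F | F | T | T | F
F | F | T | F | F
F | F | F | T | T
F | F | F | F | F
The formula is true on 3 of the 16 rows.

3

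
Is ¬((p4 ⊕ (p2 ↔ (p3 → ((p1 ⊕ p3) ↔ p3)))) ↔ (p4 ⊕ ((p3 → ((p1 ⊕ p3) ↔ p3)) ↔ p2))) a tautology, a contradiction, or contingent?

contradiction

p1  p2  p3  p4  |  φ
F   F   F   F   |  F
F   F   F   T   |  F
F   F   T   F   |  F
F   F   T   T   |  F
F   T   F   F   |  F
F   T   F   T   |  F
F   T   T   F   |  F
F   T   T   T   |  F
T   F   F   F   |  F
T   F   F   T   |  F
T   F   T   F   |  F
T   F   T   T   |  F
T   T   F   F   |  F
T   T   F   T   |  F
T   T   T   F   |  F
T   T   T   T   |  F
Every row is F, so the formula is a contradiction.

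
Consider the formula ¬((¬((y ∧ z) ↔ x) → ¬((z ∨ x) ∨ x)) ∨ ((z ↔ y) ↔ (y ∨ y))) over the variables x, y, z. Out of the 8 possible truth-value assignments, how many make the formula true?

  x   |   y   |   z   |   φ  
----- | ----- | ----- | -----
 True |  True |  True | False
 True |  True | False |  True
 True | False |  True | False
 True | False | False |  True
False |  True |  True | False
False |  True | False | False
False | False |  True | False
False | False | False | False
The formula is true on 2 of the 8 rows.

2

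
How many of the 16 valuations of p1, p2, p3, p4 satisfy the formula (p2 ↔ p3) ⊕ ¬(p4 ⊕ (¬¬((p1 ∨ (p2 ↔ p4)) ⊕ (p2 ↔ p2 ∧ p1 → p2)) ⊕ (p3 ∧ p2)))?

6

p1  p2  p3  p4  |  (p2 ↔ p3)  (p2 ↔ p4)  (p1 ∨ (p2 ↔ p4))  (p2 ∧ p1)  ((p2 ∧ p1) → p2)  (p2 ↔ ((p2 ∧ p1) → p2))  (p3 ∧ p2)  φ
1   1   1   1   |      1          1             1              1             1                     1                 1      0
1   1   1   0   |      1          0             1              1             1                     1                 1      1
1   1   0   1   |      0          1             1              1             1                     1                 0      0
1   1   0   0   |      0          0             1              1             1                     1                 0      1
1   0   1   1   |      0          0             1              0             1                     0                 0      1
1   0   1   0   |      0          1             1              0             1                     0                 0      0
1   0   0   1   |      1          0             1              0             1                     0                 0      0
1   0   0   0   |      1          1             1              0             1                     0                 0      1
0   1   1   1   |      1          1             1              0             1                     1                 1      0
0   1   1   0   |      1          0             0              0             1                     1                 1      0
0   1   0   1   |      0          1             1              0             1                     1                 0      0
0   1   0   0   |      0          0             0              0             1                     1                 0      0
0   0   1   1   |      0          0             0              0             1                     0                 0      0
0   0   1   0   |      0          1             1              0             1                     0                 0      0
0   0   0   1   |      1          0             0              0             1                     0                 0      1
0   0   0   0   |      1          1             1              0             1                     0                 0      1
The formula is true on 6 of the 16 rows.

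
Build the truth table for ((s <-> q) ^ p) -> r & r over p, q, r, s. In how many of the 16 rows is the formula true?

p | q | r | s | (((s <-> q) ^ p) -> (r & r))
- | - | - | - | ----------------------------
0 | 0 | 0 | 0 |              0              
0 | 0 | 0 | 1 |              1              
0 | 0 | 1 | 0 |              1              
0 | 0 | 1 | 1 |              1              
0 | 1 | 0 | 0 |              1              
0 | 1 | 0 | 1 |              0              
0 | 1 | 1 | 0 |              1              
0 | 1 | 1 | 1 |              1              
1 | 0 | 0 | 0 |              1              
1 | 0 | 0 | 1 |              0              
1 | 0 | 1 | 0 |              1              
1 | 0 | 1 | 1 |              1              
1 | 1 | 0 | 0 |              0              
1 | 1 | 0 | 1 |              1              
1 | 1 | 1 | 0 |              1              
1 | 1 | 1 | 1 |              1              
The formula is true on 12 of the 16 rows.

12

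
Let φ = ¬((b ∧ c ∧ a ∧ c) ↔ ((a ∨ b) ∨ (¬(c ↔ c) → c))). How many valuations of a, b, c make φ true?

a | b | c || (b ∧ c ∧ a ∧ c) | (a ∨ b) | (c ↔ c) | ¬(c ↔ c) | (¬(c ↔ c) → c) | ((a ∨ b) ∨ (¬(c ↔ c) → c)) | φ
T | T | T ||        T        |    T    |    T    |    F     |       T        |             T              | F
T | T | F ||        F        |    T    |    T    |    F     |       T        |             T              | T
T | F | T ||        F        |    T    |    T    |    F     |       T        |             T              | T
T | F | F ||        F        |    T    |    T    |    F     |       T        |             T              | T
F | T | T ||        F        |    T    |    T    |    F     |       T        |             T              | T
F | T | F ||        F        |    T    |    T    |    F     |       T        |             T              | T
F | F | T ||        F        |    F    |    T    |    F     |       T        |             T              | T
F | F | F ||        F        |    F    |    T    |    F     |       T        |             T              | T
The formula is true on 7 of the 8 rows.

7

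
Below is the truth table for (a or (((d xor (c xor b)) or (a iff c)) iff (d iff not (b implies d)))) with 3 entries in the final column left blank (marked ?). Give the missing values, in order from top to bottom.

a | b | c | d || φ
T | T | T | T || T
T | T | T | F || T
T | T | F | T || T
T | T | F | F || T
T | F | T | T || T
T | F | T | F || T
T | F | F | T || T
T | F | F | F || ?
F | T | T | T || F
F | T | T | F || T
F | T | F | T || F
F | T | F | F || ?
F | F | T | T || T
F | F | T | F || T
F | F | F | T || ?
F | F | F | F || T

T, F, F

Row a=T, b=F, c=F, d=F: (((d xor (c xor b)) or (a iff c)) iff (d iff not (b implies d))) = F, so the formula = T.
Row a=F, b=T, c=F, d=F: (((d xor (c xor b)) or (a iff c)) iff (d iff not (b implies d))) = F, so the formula = F.
Row a=F, b=F, c=F, d=T: (((d xor (c xor b)) or (a iff c)) iff (d iff not (b implies d))) = F, so the formula = F.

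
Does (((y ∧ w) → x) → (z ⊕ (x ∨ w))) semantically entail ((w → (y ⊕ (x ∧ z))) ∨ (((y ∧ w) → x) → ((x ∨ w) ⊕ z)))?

x  y  z  w  |  φ  ψ
F  F  F  F  |  F  T
F  F  F  T  |  T  T
F  F  T  F  |  T  T
F  F  T  T  |  F  F
F  T  F  F  |  F  T
F  T  F  T  |  T  T
F  T  T  F  |  T  T
F  T  T  T  |  T  T
T  F  F  F  |  T  T
T  F  F  T  |  T  T
T  F  T  F  |  F  T
T  F  T  T  |  F  T
T  T  F  F  |  T  T
T  T  F  T  |  T  T
T  T  T  F  |  F  T
T  T  T  T  |  F  F
In every row where φ is true, ψ is also true, so φ ⊨ ψ.

yes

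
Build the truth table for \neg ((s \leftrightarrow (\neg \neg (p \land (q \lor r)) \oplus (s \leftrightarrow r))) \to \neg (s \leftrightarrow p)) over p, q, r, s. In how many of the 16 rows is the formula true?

p | q | r | s | (q \lor r) | (p \land (q \lor r)) | \neg (p \land (q \lor r)) | (s \leftrightarrow r) | (s \leftrightarrow p) | \neg (s \leftrightarrow p) | φ
- | - | - | - | ---------- | -------------------- | ------------------------- | --------------------- | --------------------- | -------------------------- | -
1 | 1 | 1 | 1 |     1      |          1           |             0             |           1           |           1           |             0              | 0
1 | 1 | 1 | 0 |     1      |          1           |             0             |           0           |           0           |             1              | 0
1 | 1 | 0 | 1 |     1      |          1           |             0             |           0           |           1           |             0              | 1
1 | 1 | 0 | 0 |     1      |          1           |             0             |           1           |           0           |             1              | 0
1 | 0 | 1 | 1 |     1      |          1           |             0             |           1           |           1           |             0              | 0
1 | 0 | 1 | 0 |     1      |          1           |             0             |           0           |           0           |             1              | 0
1 | 0 | 0 | 1 |     0      |          0           |             1             |           0           |           1           |             0              | 0
1 | 0 | 0 | 0 |     0      |          0           |             1             |           1           |           0           |             1              | 0
0 | 1 | 1 | 1 |     1      |          0           |             1             |           1           |           0           |             1              | 0
0 | 1 | 1 | 0 |     1      |          0           |             1             |           0           |           1           |             0              | 1
0 | 1 | 0 | 1 |     1      |          0           |             1             |           0           |           0           |             1              | 0
0 | 1 | 0 | 0 |     1      |          0           |             1             |           1           |           1           |             0              | 0
0 | 0 | 1 | 1 |     1      |          0           |             1             |           1           |           0           |             1              | 0
0 | 0 | 1 | 0 |     1      |          0           |             1             |           0           |           1           |             0              | 1
0 | 0 | 0 | 1 |     0      |          0           |             1             |           0           |           0           |             1              | 0
0 | 0 | 0 | 0 |     0      |          0           |             1             |           1           |           1           |             0              | 0
The formula is true on 3 of the 16 rows.

3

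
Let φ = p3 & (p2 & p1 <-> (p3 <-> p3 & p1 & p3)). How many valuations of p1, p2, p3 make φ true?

p1 | p2 | p3 | (p2 & p1) | (p3 & p1 & p3) | (p3 <-> (p3 & p1 & p3)) | φ
-- | -- | -- | --------- | -------------- | ----------------------- | -
1  | 1  | 1  |     1     |       1        |            1            | 1
1  | 1  | 0  |     1     |       0        |            1            | 0
1  | 0  | 1  |     0     |       1        |            1            | 0
1  | 0  | 0  |     0     |       0        |            1            | 0
0  | 1  | 1  |     0     |       0        |            0            | 1
0  | 1  | 0  |     0     |       0        |            1            | 0
0  | 0  | 1  |     0     |       0        |            0            | 1
0  | 0  | 0  |     0     |       0        |            1            | 0
The formula is true on 3 of the 8 rows.

3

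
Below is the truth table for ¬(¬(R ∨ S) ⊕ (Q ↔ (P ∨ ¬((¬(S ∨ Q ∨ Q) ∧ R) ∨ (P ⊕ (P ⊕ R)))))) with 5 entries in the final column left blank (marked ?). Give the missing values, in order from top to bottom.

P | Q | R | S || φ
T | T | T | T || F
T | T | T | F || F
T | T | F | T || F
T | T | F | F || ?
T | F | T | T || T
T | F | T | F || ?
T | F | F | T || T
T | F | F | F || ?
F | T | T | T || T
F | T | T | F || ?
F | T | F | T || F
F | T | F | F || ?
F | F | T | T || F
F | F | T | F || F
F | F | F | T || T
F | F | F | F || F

T, T, F, T, T

Row P=T, Q=T, R=F, S=F: ¬(R ∨ S) = T, (Q ↔ (P ∨ ¬((¬(S ∨ Q ∨ Q) ∧ R) ∨ (P ⊕ (P ⊕ R))))) = T, (¬(R ∨ S) ⊕ (Q ↔ (P ∨ ¬((¬(S ∨ Q ∨ Q) ∧ R) ∨ (P ⊕ (P ⊕ R)))))) = F, so the formula = T.
Row P=T, Q=F, R=T, S=F: ¬(R ∨ S) = F, (Q ↔ (P ∨ ¬((¬(S ∨ Q ∨ Q) ∧ R) ∨ (P ⊕ (P ⊕ R))))) = F, (¬(R ∨ S) ⊕ (Q ↔ (P ∨ ¬((¬(S ∨ Q ∨ Q) ∧ R) ∨ (P ⊕ (P ⊕ R)))))) = F, so the formula = T.
Row P=T, Q=F, R=F, S=F: ¬(R ∨ S) = T, (Q ↔ (P ∨ ¬((¬(S ∨ Q ∨ Q) ∧ R) ∨ (P ⊕ (P ⊕ R))))) = F, (¬(R ∨ S) ⊕ (Q ↔ (P ∨ ¬((¬(S ∨ Q ∨ Q) ∧ R) ∨ (P ⊕ (P ⊕ R)))))) = T, so the formula = F.
Row P=F, Q=T, R=T, S=F: ¬(R ∨ S) = F, (Q ↔ (P ∨ ¬((¬(S ∨ Q ∨ Q) ∧ R) ∨ (P ⊕ (P ⊕ R))))) = F, (¬(R ∨ S) ⊕ (Q ↔ (P ∨ ¬((¬(S ∨ Q ∨ Q) ∧ R) ∨ (P ⊕ (P ⊕ R)))))) = F, so the formula = T.
Row P=F, Q=T, R=F, S=F: ¬(R ∨ S) = T, (Q ↔ (P ∨ ¬((¬(S ∨ Q ∨ Q) ∧ R) ∨ (P ⊕ (P ⊕ R))))) = T, (¬(R ∨ S) ⊕ (Q ↔ (P ∨ ¬((¬(S ∨ Q ∨ Q) ∧ R) ∨ (P ⊕ (P ⊕ R)))))) = F, so the formula = T.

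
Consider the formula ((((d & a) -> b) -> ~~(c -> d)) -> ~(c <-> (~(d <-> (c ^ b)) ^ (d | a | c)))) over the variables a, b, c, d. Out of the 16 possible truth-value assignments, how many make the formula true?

10

a  b  c  d     (d & a)  ((d & a) -> b)  (c -> d)  ~(c -> d)  ~~(c -> d)  (c ^ b)  (d <-> (c ^ b))  ~(d <-> (c ^ b))  (d | a | c)  φ
T  T  T  T        T           T            T          F          T          F            F                T               T       T
T  T  T  F        F           T            F          T          F          F            T                F               T       T
T  T  F  T        T           T            T          F          T          T            T                F               T       T
T  T  F  F        F           T            T          F          T          T            F                T               T       F
T  F  T  T        T           F            T          F          T          T            T                F               T       F
T  F  T  F        F           T            F          T          F          T            F                T               T       T
T  F  F  T        T           F            T          F          T          F            F                T               T       F
T  F  F  F        F           T            T          F          T          F            T                F               T       T
F  T  T  T        F           T            T          F          T          F            F                T               T       T
F  T  T  F        F           T            F          T          F          F            T                F               T       T
F  T  F  T        F           T            T          F          T          T            T                F               T       T
F  T  F  F        F           T            T          F          T          T            F                T               F       T
F  F  T  T        F           T            T          F          T          T            T                F               T       F
F  F  T  F        F           T            F          T          F          T            F                T               T       T
F  F  F  T        F           T            T          F          T          F            F                T               T       F
F  F  F  F        F           T            T          F          T          F            T                F               F       F
The formula is true on 10 of the 16 rows.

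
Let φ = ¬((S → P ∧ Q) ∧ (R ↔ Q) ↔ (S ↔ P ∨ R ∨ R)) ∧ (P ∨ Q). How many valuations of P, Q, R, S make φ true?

  P      Q      R      S    |    φ  
False  False  False  False  |  False
False  False  False   True  |  False
False  False   True  False  |  False
False  False   True   True  |  False
False   True  False  False  |   True
False   True  False   True  |  False
False   True   True  False  |   True
False   True   True   True  |   True
 True  False  False  False  |   True
 True  False  False   True  |   True
 True  False   True  False  |  False
 True  False   True   True  |   True
 True   True  False  False  |  False
 True   True  False   True  |   True
 True   True   True  False  |   True
 True   True   True   True  |  False
The formula is true on 8 of the 16 rows.

8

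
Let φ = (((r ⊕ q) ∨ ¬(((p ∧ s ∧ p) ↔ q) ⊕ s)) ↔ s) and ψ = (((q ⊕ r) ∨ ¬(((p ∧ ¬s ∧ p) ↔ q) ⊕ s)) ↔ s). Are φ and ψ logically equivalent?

p | q | r | s | φ | ψ
- | - | - | - | - | -
T | T | T | T | T | F
T | T | T | F | F | T
T | T | F | T | T | T
T | T | F | F | F | F
T | F | T | T | T | T
T | F | T | F | F | F
T | F | F | T | F | T
T | F | F | F | T | F
F | T | T | T | F | F
F | T | T | F | F | F
F | T | F | T | T | T
F | T | F | F | F | F
F | F | T | T | T | T
F | F | T | F | F | F
F | F | F | T | T | T
F | F | F | F | T | T
The columns differ at p=T, q=T, r=T, s=T (φ=T, ψ=F), so they are not equivalent.

not equivalent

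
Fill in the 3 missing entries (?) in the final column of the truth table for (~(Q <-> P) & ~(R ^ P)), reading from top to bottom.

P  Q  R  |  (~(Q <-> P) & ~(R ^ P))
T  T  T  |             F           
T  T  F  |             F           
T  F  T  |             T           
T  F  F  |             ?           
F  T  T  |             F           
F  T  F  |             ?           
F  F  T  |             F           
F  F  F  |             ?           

F, T, F

Row P=T, Q=F, R=F: ~(Q <-> P) = T, ~(R ^ P) = F, so (~(Q <-> P) & ~(R ^ P)) = F.
Row P=F, Q=T, R=F: ~(Q <-> P) = T, ~(R ^ P) = T, so (~(Q <-> P) & ~(R ^ P)) = T.
Row P=F, Q=F, R=F: ~(Q <-> P) = F, ~(R ^ P) = T, so (~(Q <-> P) & ~(R ^ P)) = F.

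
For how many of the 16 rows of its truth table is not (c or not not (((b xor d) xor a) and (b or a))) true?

  a   |   b   |   c   |   d   ||   φ  
False | False | False | False ||  True
False | False | False |  True ||  True
False | False |  True | False || False
False | False |  True |  True || False
False |  True | False | False || False
False |  True | False |  True ||  True
False |  True |  True | False || False
False |  True |  True |  True || False
 True | False | False | False || False
 True | False | False |  True ||  True
 True | False |  True | False || False
 True | False |  True |  True || False
 True |  True | False | False ||  True
 True |  True | False |  True || False
 True |  True |  True | False || False
 True |  True |  True |  True || False
The formula is true on 5 of the 16 rows.

5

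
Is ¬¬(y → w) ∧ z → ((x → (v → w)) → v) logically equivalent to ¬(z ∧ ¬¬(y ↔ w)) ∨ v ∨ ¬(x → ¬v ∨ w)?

x | y | z | w | v || φ | ψ
1 | 1 | 1 | 1 | 1 || 1 | 1
1 | 1 | 1 | 1 | 0 || 0 | 0
1 | 1 | 1 | 0 | 1 || 1 | 1
1 | 1 | 1 | 0 | 0 || 1 | 1
1 | 1 | 0 | 1 | 1 || 1 | 1
1 | 1 | 0 | 1 | 0 || 1 | 1
1 | 1 | 0 | 0 | 1 || 1 | 1
1 | 1 | 0 | 0 | 0 || 1 | 1
1 | 0 | 1 | 1 | 1 || 1 | 1
1 | 0 | 1 | 1 | 0 || 0 | 1
1 | 0 | 1 | 0 | 1 || 1 | 1
1 | 0 | 1 | 0 | 0 || 0 | 0
1 | 0 | 0 | 1 | 1 || 1 | 1
1 | 0 | 0 | 1 | 0 || 1 | 1
1 | 0 | 0 | 0 | 1 || 1 | 1
1 | 0 | 0 | 0 | 0 || 1 | 1
0 | 1 | 1 | 1 | 1 || 1 | 1
0 | 1 | 1 | 1 | 0 || 0 | 0
0 | 1 | 1 | 0 | 1 || 1 | 1
0 | 1 | 1 | 0 | 0 || 1 | 1
0 | 1 | 0 | 1 | 1 || 1 | 1
0 | 1 | 0 | 1 | 0 || 1 | 1
0 | 1 | 0 | 0 | 1 || 1 | 1
0 | 1 | 0 | 0 | 0 || 1 | 1
0 | 0 | 1 | 1 | 1 || 1 | 1
0 | 0 | 1 | 1 | 0 || 0 | 1
0 | 0 | 1 | 0 | 1 || 1 | 1
0 | 0 | 1 | 0 | 0 || 0 | 0
0 | 0 | 0 | 1 | 1 || 1 | 1
0 | 0 | 0 | 1 | 0 || 1 | 1
0 | 0 | 0 | 0 | 1 || 1 | 1
0 | 0 | 0 | 0 | 0 || 1 | 1
The columns differ at x=1, y=0, z=1, w=1, v=0 (φ=0, ψ=1), so they are not equivalent.

not equivalent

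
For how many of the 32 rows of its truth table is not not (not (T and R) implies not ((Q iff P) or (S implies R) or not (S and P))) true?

P | Q | R | S | T || φ
F | F | F | F | F || F
F | F | F | F | T || F
F | F | F | T | F || F
F | F | F | T | T || F
F | F | T | F | F || F
F | F | T | F | T || T
F | F | T | T | F || F
F | F | T | T | T || T
F | T | F | F | F || F
F | T | F | F | T || F
F | T | F | T | F || F
F | T | F | T | T || F
F | T | T | F | F || F
F | T | T | F | T || T
F | T | T | T | F || F
F | T | T | T | T || T
T | F | F | F | F || F
T | F | F | F | T || F
T | F | F | T | F || T
T | F | F | T | T || T
T | F | T | F | F || F
T | F | T | F | T || T
T | F | T | T | F || F
T | F | T | T | T || T
T | T | F | F | F || F
T | T | F | F | T || F
T | T | F | T | F || F
T | T | F | T | T || F
T | T | T | F | F || F
T | T | T | F | T || T
T | T | T | T | F || F
T | T | T | T | T || T
The formula is true on 10 of the 32 rows.

10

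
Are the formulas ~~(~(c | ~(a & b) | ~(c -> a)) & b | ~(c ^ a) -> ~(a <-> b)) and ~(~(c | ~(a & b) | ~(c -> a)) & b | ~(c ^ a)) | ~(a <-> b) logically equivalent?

  a   |   b   |   c   ||   φ   |   ψ  
 True |  True |  True || False | False
 True |  True | False || False | False
 True | False |  True ||  True |  True
 True | False | False ||  True |  True
False |  True |  True ||  True |  True
False |  True | False ||  True |  True
False | False |  True ||  True |  True
False | False | False || False | False
The columns for φ and ψ agree on every row, so they are logically equivalent.

equivalent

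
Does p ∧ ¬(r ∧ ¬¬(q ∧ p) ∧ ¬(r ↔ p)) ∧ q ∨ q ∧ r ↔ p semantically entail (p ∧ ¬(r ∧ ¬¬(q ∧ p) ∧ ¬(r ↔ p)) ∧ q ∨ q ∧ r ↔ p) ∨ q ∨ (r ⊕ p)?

yes

p | q | r || φ | ψ
1 | 1 | 1 || 1 | 1
1 | 1 | 0 || 1 | 1
1 | 0 | 1 || 0 | 0
1 | 0 | 0 || 0 | 1
0 | 1 | 1 || 0 | 1
0 | 1 | 0 || 1 | 1
0 | 0 | 1 || 1 | 1
0 | 0 | 0 || 1 | 1
In every row where φ is true, ψ is also true, so φ ⊨ ψ.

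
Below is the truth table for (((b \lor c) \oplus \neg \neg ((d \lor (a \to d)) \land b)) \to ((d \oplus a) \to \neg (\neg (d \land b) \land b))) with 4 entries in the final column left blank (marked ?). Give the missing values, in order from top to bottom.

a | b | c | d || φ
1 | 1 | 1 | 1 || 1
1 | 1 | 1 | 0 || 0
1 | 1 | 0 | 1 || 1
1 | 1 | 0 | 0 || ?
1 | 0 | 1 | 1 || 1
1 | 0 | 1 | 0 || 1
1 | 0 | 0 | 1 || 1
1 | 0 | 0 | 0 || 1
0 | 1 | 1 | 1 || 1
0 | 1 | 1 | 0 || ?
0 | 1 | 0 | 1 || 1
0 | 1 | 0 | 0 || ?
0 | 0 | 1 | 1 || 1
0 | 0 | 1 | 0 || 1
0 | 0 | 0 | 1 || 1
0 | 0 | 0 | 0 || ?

Row a=1, b=1, c=0, d=0: ((b \lor c) \oplus \neg \neg ((d \lor (a \to d)) \land b)) = 1, ((d \oplus a) \to \neg (\neg (d \land b) \land b)) = 0, so the formula = 0.
Row a=0, b=1, c=1, d=0: ((b \lor c) \oplus \neg \neg ((d \lor (a \to d)) \land b)) = 0, ((d \oplus a) \to \neg (\neg (d \land b) \land b)) = 1, so the formula = 1.
Row a=0, b=1, c=0, d=0: ((b \lor c) \oplus \neg \neg ((d \lor (a \to d)) \land b)) = 0, ((d \oplus a) \to \neg (\neg (d \land b) \land b)) = 1, so the formula = 1.
Row a=0, b=0, c=0, d=0: ((b \lor c) \oplus \neg \neg ((d \lor (a \to d)) \land b)) = 0, ((d \oplus a) \to \neg (\neg (d \land b) \land b)) = 1, so the formula = 1.

0, 1, 1, 1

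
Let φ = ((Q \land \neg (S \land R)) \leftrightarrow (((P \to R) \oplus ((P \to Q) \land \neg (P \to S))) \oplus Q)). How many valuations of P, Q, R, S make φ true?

6

  P   |   Q   |   R   |   S   ||   φ  
 True |  True |  True |  True ||  True
 True |  True |  True | False ||  True
 True |  True | False |  True ||  True
 True |  True | False | False || False
 True | False |  True |  True || False
 True | False |  True | False || False
 True | False | False |  True ||  True
 True | False | False | False ||  True
False |  True |  True |  True ||  True
False |  True |  True | False || False
False |  True | False |  True || False
False |  True | False | False || False
False | False |  True |  True || False
False | False |  True | False || False
False | False | False |  True || False
False | False | False | False || False
The formula is true on 6 of the 16 rows.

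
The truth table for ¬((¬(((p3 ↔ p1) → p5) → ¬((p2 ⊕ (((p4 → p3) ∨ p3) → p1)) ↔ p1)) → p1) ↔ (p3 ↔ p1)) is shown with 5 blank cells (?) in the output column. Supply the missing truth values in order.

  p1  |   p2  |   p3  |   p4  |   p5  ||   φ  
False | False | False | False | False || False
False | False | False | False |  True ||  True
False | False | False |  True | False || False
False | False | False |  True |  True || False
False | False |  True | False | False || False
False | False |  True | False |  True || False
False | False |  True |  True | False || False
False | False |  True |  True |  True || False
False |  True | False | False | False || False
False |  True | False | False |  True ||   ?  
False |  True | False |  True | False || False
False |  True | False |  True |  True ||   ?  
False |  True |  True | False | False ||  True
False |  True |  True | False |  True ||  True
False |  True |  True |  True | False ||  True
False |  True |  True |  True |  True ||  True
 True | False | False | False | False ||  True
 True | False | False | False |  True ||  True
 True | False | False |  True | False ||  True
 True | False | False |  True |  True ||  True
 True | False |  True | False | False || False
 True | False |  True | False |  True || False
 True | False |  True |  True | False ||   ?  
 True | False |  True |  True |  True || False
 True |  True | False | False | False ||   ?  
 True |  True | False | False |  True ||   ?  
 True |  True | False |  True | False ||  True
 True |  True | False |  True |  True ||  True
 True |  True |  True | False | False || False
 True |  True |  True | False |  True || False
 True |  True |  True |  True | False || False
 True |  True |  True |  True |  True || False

Row 10: (¬(((p3 ↔ p1) → p5) → ¬((p2 ⊕ (((p4 → p3) ∨ p3) → p1)) ↔ p1)) → p1) = True, (p3 ↔ p1) = True, ((¬(((p3 ↔ p1) → p5) → ¬((p2 ⊕ (((p4 → p3) ∨ p3) → p1)) ↔ p1)) → p1) ↔ (p3 ↔ p1)) = True, so the formula = False.
Row 12: (¬(((p3 ↔ p1) → p5) → ¬((p2 ⊕ (((p4 → p3) ∨ p3) → p1)) ↔ p1)) → p1) = False, (p3 ↔ p1) = True, ((¬(((p3 ↔ p1) → p5) → ¬((p2 ⊕ (((p4 → p3) ∨ p3) → p1)) ↔ p1)) → p1) ↔ (p3 ↔ p1)) = False, so the formula = True.
Row 23: (¬(((p3 ↔ p1) → p5) → ¬((p2 ⊕ (((p4 → p3) ∨ p3) → p1)) ↔ p1)) → p1) = True, (p3 ↔ p1) = True, ((¬(((p3 ↔ p1) → p5) → ¬((p2 ⊕ (((p4 → p3) ∨ p3) → p1)) ↔ p1)) → p1) ↔ (p3 ↔ p1)) = True, so the formula = False.
Row 25: (¬(((p3 ↔ p1) → p5) → ¬((p2 ⊕ (((p4 → p3) ∨ p3) → p1)) ↔ p1)) → p1) = True, (p3 ↔ p1) = False, ((¬(((p3 ↔ p1) → p5) → ¬((p2 ⊕ (((p4 → p3) ∨ p3) → p1)) ↔ p1)) → p1) ↔ (p3 ↔ p1)) = False, so the formula = True.
Row 26: (¬(((p3 ↔ p1) → p5) → ¬((p2 ⊕ (((p4 → p3) ∨ p3) → p1)) ↔ p1)) → p1) = True, (p3 ↔ p1) = False, ((¬(((p3 ↔ p1) → p5) → ¬((p2 ⊕ (((p4 → p3) ∨ p3) → p1)) ↔ p1)) → p1) ↔ (p3 ↔ p1)) = False, so the formula = True.

False, True, False, True, True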